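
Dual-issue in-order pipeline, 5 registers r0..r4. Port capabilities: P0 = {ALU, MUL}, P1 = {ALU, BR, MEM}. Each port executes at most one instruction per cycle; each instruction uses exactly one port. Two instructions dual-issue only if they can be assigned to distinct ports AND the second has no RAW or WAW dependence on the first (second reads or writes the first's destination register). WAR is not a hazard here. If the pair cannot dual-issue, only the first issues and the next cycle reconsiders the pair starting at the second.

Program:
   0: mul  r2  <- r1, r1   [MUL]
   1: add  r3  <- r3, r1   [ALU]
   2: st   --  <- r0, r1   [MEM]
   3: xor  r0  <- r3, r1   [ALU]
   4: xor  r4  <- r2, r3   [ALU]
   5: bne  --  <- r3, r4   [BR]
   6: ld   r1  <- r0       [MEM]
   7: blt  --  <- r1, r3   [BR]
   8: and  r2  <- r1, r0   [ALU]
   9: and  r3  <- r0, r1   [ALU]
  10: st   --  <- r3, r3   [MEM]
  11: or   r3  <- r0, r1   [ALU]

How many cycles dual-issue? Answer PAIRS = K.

0. mul.MUL/add.ALU @i0,i1  | 2-wide
1. st.MEM/xor.ALU @i2,i3  | 2-wide
2. xor.ALU @i4  | RAW r4
3. bne.BR @i5  | no-port BR/MEM
4. ld.MEM @i6  | no-port MEM/BR
5. blt.BR/and.ALU @i7,i8  | 2-wide
6. and.ALU @i9  | RAW r3
7. st.MEM/or.ALU @i10,i11  | 2-wide

PAIRS = 4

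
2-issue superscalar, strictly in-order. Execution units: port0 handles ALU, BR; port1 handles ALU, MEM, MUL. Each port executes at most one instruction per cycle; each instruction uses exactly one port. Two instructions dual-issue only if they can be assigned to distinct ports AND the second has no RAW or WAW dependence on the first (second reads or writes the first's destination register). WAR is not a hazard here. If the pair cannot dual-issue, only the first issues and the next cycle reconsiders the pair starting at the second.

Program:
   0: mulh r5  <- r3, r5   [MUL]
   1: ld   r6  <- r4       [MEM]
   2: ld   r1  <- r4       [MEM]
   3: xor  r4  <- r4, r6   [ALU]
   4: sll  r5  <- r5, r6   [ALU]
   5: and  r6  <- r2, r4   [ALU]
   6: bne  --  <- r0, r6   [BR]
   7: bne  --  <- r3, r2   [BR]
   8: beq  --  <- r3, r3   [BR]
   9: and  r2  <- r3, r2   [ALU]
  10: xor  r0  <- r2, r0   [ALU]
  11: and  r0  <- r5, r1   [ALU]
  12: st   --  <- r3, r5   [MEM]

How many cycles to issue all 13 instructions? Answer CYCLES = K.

CYCLES = 9

0. mulh @i0  | no-port MUL/MEM
1. ld @i1  | no-port MEM/MEM
2. ld xor @i2+i3  | pair
3. sll and @i4+i5  | pair
4. bne @i6  | no-port BR/BR
5. bne @i7  | no-port BR/BR
6. beq and @i8+i9  | pair
7. xor @i10  | WAW r0
8. and st @i11+i12  | pair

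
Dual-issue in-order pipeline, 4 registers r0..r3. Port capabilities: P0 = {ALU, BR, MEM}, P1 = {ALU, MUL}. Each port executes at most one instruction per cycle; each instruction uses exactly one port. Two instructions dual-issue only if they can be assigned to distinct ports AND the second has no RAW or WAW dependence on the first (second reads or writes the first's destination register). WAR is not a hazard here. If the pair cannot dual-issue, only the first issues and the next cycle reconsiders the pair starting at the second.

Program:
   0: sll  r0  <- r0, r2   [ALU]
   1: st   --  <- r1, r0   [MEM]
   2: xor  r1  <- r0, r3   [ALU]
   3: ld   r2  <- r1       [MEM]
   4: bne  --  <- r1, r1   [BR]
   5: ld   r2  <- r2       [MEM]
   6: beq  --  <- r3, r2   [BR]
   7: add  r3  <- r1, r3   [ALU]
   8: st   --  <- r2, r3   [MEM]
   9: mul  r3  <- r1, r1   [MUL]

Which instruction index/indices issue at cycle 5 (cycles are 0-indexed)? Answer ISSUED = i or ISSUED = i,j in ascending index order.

t=0 i0:sll.ALU ; RAW r0
t=1 i1/i2:st.MEM/xor.ALU ; dual
t=2 i3:ld.MEM ; no-port MEM/BR
t=3 i4:bne.BR ; no-port BR/MEM
t=4 i5:ld.MEM ; no-port MEM/BR
t=5 i6/i7:beq.BR/add.ALU ; dual
t=6 i8/i9:st.MEM/mul.MUL ; dual

ISSUED = 6,7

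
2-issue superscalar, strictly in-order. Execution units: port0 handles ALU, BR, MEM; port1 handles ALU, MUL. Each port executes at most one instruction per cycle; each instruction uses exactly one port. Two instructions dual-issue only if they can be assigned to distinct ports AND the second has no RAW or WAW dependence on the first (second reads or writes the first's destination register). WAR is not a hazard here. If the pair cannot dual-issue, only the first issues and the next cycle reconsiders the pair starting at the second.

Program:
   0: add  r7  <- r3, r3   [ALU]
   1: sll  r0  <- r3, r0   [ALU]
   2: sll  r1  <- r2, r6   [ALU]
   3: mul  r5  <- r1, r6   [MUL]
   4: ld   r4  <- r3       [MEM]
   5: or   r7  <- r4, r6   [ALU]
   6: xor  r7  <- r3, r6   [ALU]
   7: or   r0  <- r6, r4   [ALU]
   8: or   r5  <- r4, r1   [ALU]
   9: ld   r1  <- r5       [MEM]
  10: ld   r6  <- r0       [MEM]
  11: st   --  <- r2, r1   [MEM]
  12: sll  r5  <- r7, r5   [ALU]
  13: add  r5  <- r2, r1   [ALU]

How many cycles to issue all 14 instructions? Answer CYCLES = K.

[0] i0/i1  add.ALU sll.ALU  -- pair
[1] i2  sll.ALU  -- RAW r1
[2] i3/i4  mul.MUL ld.MEM  -- pair
[3] i5  or.ALU  -- WAW r7
[4] i6/i7  xor.ALU or.ALU  -- pair
[5] i8  or.ALU  -- RAW r5
[6] i9  ld.MEM  -- no-port MEM/MEM
[7] i10  ld.MEM  -- no-port MEM/MEM
[8] i11/i12  st.MEM sll.ALU  -- pair
[9] i13  add.ALU  -- tail

CYCLES = 10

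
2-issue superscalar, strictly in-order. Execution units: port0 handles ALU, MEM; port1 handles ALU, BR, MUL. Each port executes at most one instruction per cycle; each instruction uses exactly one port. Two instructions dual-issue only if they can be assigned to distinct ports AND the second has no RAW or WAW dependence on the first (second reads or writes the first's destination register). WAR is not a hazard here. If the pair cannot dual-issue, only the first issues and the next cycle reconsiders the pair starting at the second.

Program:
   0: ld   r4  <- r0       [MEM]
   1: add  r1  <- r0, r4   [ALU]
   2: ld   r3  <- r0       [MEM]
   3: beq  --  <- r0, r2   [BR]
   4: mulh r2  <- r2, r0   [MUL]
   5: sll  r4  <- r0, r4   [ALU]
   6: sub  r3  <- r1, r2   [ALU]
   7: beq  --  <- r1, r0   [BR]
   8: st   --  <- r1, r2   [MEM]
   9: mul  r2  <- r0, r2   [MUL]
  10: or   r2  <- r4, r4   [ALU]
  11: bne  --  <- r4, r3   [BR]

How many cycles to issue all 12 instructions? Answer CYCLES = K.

CYCLES = 7

#0 head=0: ld i0 RAW r4
#1 head=1: add;ld i1&i2 2-wide
#2 head=3: beq i3 no-port BR/MUL
#3 head=4: mulh;sll i4&i5 2-wide
#4 head=6: sub;beq i6&i7 2-wide
#5 head=8: st;mul i8&i9 2-wide
#6 head=10: or;bne i10&i11 2-wide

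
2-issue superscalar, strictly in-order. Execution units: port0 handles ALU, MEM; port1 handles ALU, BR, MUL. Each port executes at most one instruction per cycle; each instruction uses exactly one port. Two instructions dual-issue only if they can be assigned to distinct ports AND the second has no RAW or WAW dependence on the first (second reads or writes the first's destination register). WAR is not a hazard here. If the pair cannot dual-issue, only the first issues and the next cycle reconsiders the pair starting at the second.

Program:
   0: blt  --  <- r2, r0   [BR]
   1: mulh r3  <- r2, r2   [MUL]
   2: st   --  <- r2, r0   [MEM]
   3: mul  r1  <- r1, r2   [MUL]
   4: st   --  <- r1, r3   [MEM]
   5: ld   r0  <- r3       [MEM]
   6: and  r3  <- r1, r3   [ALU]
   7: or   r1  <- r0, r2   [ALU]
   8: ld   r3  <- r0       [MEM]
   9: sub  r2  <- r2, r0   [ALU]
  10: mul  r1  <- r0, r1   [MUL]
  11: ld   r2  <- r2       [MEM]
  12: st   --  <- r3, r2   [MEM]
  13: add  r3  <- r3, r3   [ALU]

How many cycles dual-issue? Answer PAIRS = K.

PAIRS = 5

0. blt @i0  | no-port BR/MUL
1. mulh+st @i1&i2  | pair
2. mul @i3  | RAW r1
3. st @i4  | no-port MEM/MEM
4. ld+and @i5&i6  | pair
5. or+ld @i7&i8  | pair
6. sub+mul @i9&i10  | pair
7. ld @i11  | no-port MEM/MEM
8. st+add @i12&i13  | pair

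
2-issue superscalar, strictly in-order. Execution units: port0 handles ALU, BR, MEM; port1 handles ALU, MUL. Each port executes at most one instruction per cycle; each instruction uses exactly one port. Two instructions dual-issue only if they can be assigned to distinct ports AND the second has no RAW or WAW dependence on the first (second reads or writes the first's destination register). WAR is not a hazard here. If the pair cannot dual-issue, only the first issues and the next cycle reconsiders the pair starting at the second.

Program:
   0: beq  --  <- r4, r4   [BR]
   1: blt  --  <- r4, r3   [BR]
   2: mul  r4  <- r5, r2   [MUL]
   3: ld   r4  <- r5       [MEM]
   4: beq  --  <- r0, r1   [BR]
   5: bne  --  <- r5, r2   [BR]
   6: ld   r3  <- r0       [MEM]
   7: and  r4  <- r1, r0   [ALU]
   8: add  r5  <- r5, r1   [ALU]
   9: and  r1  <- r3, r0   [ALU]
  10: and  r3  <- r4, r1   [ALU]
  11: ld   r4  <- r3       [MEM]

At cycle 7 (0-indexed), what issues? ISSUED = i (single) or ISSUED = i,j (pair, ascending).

ISSUED = 10

0. beq.BR @i0  | no-port BR/BR
1. blt.BR+mul.MUL @i1,i2  | dual
2. ld.MEM @i3  | no-port MEM/BR
3. beq.BR @i4  | no-port BR/BR
4. bne.BR @i5  | no-port BR/MEM
5. ld.MEM+and.ALU @i6,i7  | dual
6. add.ALU+and.ALU @i8,i9  | dual
7. and.ALU @i10  | RAW r3
8. ld.MEM @i11  | tail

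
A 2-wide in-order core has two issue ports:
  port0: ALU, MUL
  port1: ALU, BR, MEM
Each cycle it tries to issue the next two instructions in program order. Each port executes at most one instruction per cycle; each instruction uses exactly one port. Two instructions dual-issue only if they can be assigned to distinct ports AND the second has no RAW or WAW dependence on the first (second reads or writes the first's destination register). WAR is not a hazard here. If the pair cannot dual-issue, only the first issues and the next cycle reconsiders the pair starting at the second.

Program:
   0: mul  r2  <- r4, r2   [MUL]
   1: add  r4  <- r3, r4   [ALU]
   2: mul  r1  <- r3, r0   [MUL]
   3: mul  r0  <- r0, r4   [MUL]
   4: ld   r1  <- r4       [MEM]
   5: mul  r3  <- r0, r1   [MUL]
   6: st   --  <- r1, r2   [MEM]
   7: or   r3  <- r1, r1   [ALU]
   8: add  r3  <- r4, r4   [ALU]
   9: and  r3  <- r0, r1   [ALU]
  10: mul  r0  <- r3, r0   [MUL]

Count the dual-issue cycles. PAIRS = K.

t=0 i0+i1:mul/add ; pair
t=1 i2:mul ; no-port MUL/MUL
t=2 i3+i4:mul/ld ; pair
t=3 i5+i6:mul/st ; pair
t=4 i7:or ; WAW r3
t=5 i8:add ; WAW r3
t=6 i9:and ; RAW r3
t=7 i10:mul ; tail

PAIRS = 3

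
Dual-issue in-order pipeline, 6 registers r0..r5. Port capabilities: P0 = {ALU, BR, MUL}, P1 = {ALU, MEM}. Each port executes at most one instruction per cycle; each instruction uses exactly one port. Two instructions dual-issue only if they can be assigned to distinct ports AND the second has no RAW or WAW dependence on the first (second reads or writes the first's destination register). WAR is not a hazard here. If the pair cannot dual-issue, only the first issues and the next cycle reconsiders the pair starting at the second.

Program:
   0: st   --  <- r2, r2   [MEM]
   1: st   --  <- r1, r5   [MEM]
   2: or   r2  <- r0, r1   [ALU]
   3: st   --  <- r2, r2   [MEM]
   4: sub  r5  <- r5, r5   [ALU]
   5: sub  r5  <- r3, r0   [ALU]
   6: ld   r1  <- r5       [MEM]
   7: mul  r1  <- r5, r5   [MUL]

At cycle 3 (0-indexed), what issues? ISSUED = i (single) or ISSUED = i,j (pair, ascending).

  cy0 -> i0 (st.MEM) no-port MEM/MEM
  cy1 -> i1+i2 (st.MEM/or.ALU) pair
  cy2 -> i3+i4 (st.MEM/sub.ALU) pair
  cy3 -> i5 (sub.ALU) RAW r5
  cy4 -> i6 (ld.MEM) WAW r1
  cy5 -> i7 (mul.MUL) tail

ISSUED = 5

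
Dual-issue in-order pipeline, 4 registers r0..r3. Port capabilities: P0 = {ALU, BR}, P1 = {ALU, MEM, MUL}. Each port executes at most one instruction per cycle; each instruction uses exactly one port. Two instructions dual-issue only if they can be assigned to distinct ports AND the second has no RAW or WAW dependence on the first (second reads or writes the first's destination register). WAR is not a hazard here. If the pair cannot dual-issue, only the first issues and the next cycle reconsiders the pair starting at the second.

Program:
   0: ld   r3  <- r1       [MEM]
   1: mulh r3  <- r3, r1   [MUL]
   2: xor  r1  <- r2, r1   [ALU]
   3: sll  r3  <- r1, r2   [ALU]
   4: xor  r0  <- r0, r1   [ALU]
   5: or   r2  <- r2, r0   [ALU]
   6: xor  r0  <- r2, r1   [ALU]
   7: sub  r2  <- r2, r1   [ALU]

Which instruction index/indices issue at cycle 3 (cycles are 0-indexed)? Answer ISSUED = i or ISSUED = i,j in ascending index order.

ISSUED = 5

[0] i0  ld  -- no-port MEM/MUL
[1] i1/i2  mulh;xor  -- 2-wide
[2] i3/i4  sll;xor  -- 2-wide
[3] i5  or  -- RAW r2
[4] i6/i7  xor;sub  -- 2-wide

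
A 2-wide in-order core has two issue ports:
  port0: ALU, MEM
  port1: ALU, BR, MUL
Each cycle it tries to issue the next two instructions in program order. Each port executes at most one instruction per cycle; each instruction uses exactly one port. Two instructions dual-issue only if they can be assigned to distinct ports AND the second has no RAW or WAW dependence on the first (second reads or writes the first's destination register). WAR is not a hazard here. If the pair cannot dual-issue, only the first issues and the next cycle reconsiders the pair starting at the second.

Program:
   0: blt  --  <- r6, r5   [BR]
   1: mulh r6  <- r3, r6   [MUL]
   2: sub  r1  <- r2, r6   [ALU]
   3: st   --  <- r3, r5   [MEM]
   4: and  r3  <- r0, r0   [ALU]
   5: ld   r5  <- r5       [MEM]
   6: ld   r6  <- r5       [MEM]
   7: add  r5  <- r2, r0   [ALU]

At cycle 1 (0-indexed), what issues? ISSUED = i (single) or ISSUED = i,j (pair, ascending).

ISSUED = 1

t=0 i0:blt.BR ; no-port BR/MUL
t=1 i1:mulh.MUL ; RAW r6
t=2 i2,i3:sub.ALU/st.MEM ; pair
t=3 i4,i5:and.ALU/ld.MEM ; pair
t=4 i6,i7:ld.MEM/add.ALU ; pair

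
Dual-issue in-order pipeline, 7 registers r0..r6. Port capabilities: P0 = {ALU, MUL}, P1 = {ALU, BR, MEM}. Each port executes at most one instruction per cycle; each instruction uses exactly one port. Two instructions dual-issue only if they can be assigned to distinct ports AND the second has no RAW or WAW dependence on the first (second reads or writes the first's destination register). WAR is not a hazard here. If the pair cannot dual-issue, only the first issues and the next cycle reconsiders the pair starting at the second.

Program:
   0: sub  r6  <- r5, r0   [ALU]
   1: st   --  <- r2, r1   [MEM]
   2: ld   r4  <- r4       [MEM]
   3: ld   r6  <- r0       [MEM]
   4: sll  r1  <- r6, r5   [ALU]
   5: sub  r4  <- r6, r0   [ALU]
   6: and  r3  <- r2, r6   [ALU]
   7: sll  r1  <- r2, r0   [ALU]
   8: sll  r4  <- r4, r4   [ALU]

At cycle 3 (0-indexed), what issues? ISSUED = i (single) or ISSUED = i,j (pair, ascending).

ISSUED = 4,5

[0] i0+i1  sub/st  -- pair
[1] i2  ld  -- no-port MEM/MEM
[2] i3  ld  -- RAW r6
[3] i4+i5  sll/sub  -- pair
[4] i6+i7  and/sll  -- pair
[5] i8  sll  -- tail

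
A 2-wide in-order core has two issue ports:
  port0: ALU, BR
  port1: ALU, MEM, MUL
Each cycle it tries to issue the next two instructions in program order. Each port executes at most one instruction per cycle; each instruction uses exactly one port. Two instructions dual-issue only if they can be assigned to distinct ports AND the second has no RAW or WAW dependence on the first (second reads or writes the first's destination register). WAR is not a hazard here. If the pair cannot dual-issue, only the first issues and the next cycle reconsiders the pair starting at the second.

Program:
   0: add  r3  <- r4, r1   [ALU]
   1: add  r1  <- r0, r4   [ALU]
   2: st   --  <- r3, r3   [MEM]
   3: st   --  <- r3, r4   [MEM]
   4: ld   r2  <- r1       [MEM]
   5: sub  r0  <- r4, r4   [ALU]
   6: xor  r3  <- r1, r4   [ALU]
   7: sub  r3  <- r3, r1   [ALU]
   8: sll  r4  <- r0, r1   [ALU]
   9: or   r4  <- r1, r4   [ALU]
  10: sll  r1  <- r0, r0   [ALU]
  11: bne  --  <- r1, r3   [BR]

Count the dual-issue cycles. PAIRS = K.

PAIRS = 4

#0 head=0: add.ALU/add.ALU i0&i1 dual
#1 head=2: st.MEM i2 no-port MEM/MEM
#2 head=3: st.MEM i3 no-port MEM/MEM
#3 head=4: ld.MEM/sub.ALU i4&i5 dual
#4 head=6: xor.ALU i6 RAW+WAW r3
#5 head=7: sub.ALU/sll.ALU i7&i8 dual
#6 head=9: or.ALU/sll.ALU i9&i10 dual
#7 head=11: bne.BR i11 tail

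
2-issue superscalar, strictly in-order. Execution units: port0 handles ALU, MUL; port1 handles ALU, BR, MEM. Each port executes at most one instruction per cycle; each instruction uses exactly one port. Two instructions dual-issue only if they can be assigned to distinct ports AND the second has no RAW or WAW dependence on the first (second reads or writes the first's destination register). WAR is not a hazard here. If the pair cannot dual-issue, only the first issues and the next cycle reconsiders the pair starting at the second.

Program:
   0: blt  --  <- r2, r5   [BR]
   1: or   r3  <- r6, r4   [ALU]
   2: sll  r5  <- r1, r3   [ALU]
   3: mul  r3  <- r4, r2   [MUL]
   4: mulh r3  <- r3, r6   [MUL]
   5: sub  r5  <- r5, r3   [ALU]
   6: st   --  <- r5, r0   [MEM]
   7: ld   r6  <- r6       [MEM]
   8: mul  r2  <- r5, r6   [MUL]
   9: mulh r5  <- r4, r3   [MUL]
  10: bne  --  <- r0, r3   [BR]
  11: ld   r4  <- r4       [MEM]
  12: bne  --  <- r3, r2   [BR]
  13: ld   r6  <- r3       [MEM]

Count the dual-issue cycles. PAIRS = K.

PAIRS = 3

t=0 i0+i1:blt.BR/or.ALU ; dual
t=1 i2+i3:sll.ALU/mul.MUL ; dual
t=2 i4:mulh.MUL ; RAW r3
t=3 i5:sub.ALU ; RAW r5
t=4 i6:st.MEM ; no-port MEM/MEM
t=5 i7:ld.MEM ; RAW r6
t=6 i8:mul.MUL ; no-port MUL/MUL
t=7 i9+i10:mulh.MUL/bne.BR ; dual
t=8 i11:ld.MEM ; no-port MEM/BR
t=9 i12:bne.BR ; no-port BR/MEM
t=10 i13:ld.MEM ; tail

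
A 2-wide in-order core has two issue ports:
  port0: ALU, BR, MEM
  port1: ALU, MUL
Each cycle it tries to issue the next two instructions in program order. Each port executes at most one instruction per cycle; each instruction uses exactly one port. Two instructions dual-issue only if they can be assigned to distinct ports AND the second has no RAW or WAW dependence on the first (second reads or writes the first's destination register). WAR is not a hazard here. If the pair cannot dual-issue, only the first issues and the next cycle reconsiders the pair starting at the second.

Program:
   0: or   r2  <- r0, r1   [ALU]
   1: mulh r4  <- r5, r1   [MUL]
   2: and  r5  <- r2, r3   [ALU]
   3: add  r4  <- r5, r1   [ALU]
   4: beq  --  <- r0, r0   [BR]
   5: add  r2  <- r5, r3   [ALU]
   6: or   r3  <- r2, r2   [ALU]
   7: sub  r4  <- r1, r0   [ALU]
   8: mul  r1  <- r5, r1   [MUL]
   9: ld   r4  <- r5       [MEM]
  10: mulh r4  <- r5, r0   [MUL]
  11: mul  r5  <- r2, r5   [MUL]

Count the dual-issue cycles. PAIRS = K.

t=0 i0/i1:or+mulh ; 2-wide
t=1 i2:and ; RAW r5
t=2 i3/i4:add+beq ; 2-wide
t=3 i5:add ; RAW r2
t=4 i6/i7:or+sub ; 2-wide
t=5 i8/i9:mul+ld ; 2-wide
t=6 i10:mulh ; no-port MUL/MUL
t=7 i11:mul ; tail

PAIRS = 4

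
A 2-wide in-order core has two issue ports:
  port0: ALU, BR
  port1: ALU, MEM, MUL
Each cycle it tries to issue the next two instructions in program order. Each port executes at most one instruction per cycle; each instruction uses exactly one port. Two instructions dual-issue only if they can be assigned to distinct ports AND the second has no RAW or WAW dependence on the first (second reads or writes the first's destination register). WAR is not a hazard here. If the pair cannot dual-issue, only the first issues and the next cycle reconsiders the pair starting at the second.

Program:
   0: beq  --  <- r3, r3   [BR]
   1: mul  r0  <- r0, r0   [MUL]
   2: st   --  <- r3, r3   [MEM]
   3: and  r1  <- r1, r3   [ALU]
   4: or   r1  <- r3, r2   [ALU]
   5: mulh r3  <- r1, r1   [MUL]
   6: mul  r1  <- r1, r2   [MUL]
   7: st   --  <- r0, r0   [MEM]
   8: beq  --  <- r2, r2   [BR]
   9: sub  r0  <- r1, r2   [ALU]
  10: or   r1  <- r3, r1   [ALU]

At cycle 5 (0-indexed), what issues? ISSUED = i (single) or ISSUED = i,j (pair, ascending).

ISSUED = 7,8

0. beq.BR mul.MUL @i0,i1  | dual
1. st.MEM and.ALU @i2,i3  | dual
2. or.ALU @i4  | RAW r1
3. mulh.MUL @i5  | no-port MUL/MUL
4. mul.MUL @i6  | no-port MUL/MEM
5. st.MEM beq.BR @i7,i8  | dual
6. sub.ALU or.ALU @i9,i10  | dual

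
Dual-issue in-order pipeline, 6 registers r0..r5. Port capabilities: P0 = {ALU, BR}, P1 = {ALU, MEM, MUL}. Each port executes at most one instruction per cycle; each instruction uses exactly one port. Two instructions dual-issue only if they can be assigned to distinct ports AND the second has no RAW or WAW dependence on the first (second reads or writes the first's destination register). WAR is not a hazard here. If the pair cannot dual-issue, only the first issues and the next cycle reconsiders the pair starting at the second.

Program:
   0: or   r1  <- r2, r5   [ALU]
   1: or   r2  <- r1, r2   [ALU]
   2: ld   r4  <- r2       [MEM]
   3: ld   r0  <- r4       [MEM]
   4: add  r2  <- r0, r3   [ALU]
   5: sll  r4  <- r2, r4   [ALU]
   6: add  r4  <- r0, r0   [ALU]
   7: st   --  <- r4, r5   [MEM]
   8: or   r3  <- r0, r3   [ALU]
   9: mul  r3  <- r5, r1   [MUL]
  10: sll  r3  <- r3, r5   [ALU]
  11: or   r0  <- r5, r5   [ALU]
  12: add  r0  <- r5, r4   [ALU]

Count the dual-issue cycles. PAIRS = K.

[0] i0  or.ALU  -- RAW r1
[1] i1  or.ALU  -- RAW r2
[2] i2  ld.MEM  -- no-port MEM/MEM
[3] i3  ld.MEM  -- RAW r0
[4] i4  add.ALU  -- RAW r2
[5] i5  sll.ALU  -- WAW r4
[6] i6  add.ALU  -- RAW r4
[7] i7+i8  st.MEM/or.ALU  -- dual
[8] i9  mul.MUL  -- RAW+WAW r3
[9] i10+i11  sll.ALU/or.ALU  -- dual
[10] i12  add.ALU  -- tail

PAIRS = 2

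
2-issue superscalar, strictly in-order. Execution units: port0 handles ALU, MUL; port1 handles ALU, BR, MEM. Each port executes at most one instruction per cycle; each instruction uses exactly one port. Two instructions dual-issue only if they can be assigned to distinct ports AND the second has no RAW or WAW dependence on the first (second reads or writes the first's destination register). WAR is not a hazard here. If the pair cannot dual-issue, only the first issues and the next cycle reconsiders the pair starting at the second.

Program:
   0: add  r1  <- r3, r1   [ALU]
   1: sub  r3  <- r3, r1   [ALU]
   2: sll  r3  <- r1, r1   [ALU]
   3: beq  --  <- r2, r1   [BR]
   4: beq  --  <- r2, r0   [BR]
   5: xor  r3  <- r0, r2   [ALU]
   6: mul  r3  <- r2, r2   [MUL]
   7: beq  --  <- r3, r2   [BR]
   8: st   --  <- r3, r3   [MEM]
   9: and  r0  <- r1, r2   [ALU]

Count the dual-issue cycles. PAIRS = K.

PAIRS = 3

c0: i0 add.ALU  RAW r1
c1: i1 sub.ALU  WAW r3
c2: i2&i3 sll.ALU/beq.BR  dual
c3: i4&i5 beq.BR/xor.ALU  dual
c4: i6 mul.MUL  RAW r3
c5: i7 beq.BR  no-port BR/MEM
c6: i8&i9 st.MEM/and.ALU  dual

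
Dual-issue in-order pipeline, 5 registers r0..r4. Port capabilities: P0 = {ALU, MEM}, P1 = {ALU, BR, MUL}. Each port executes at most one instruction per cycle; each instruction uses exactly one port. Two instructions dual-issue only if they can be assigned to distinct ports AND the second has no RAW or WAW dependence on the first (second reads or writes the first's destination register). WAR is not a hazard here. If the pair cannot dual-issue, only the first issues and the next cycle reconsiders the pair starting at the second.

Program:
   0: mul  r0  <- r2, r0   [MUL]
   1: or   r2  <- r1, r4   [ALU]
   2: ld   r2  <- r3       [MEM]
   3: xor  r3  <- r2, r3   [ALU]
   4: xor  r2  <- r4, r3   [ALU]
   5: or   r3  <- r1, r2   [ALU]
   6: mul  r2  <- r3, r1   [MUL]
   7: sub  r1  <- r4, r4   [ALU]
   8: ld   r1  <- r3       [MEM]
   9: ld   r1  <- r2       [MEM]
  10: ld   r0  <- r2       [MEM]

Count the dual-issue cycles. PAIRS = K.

#0 head=0: mul.MUL/or.ALU i0/i1 dual
#1 head=2: ld.MEM i2 RAW r2
#2 head=3: xor.ALU i3 RAW r3
#3 head=4: xor.ALU i4 RAW r2
#4 head=5: or.ALU i5 RAW r3
#5 head=6: mul.MUL/sub.ALU i6/i7 dual
#6 head=8: ld.MEM i8 no-port MEM/MEM
#7 head=9: ld.MEM i9 no-port MEM/MEM
#8 head=10: ld.MEM i10 tail

PAIRS = 2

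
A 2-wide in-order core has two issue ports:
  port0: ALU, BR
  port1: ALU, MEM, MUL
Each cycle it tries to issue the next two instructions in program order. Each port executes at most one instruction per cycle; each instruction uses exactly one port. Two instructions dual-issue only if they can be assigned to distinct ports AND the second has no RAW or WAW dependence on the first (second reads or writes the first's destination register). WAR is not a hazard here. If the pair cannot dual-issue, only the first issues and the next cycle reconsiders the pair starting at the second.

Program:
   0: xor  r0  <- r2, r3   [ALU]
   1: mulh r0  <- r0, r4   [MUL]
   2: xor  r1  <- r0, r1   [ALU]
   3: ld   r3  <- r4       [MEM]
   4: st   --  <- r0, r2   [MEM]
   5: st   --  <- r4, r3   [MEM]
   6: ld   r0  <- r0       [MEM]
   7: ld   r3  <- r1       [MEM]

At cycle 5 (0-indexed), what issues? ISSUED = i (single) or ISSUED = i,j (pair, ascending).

[0] i0  xor.ALU  -- RAW+WAW r0
[1] i1  mulh.MUL  -- RAW r0
[2] i2,i3  xor.ALU/ld.MEM  -- dual
[3] i4  st.MEM  -- no-port MEM/MEM
[4] i5  st.MEM  -- no-port MEM/MEM
[5] i6  ld.MEM  -- no-port MEM/MEM
[6] i7  ld.MEM  -- tail

ISSUED = 6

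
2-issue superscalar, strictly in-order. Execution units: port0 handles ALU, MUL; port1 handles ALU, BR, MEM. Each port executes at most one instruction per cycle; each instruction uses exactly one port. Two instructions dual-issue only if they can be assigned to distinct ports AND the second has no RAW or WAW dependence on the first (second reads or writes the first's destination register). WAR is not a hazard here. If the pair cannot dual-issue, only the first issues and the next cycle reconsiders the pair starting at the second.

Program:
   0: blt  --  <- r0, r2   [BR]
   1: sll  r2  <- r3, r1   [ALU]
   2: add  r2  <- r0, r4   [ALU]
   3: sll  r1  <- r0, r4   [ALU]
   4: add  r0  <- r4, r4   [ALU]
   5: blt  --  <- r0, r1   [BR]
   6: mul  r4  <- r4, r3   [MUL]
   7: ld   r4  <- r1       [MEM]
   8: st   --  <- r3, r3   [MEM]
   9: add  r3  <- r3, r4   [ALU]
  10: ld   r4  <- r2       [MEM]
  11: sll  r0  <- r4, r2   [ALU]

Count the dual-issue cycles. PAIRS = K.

PAIRS = 4

c0: i0,i1 blt.BR;sll.ALU  pair
c1: i2,i3 add.ALU;sll.ALU  pair
c2: i4 add.ALU  RAW r0
c3: i5,i6 blt.BR;mul.MUL  pair
c4: i7 ld.MEM  no-port MEM/MEM
c5: i8,i9 st.MEM;add.ALU  pair
c6: i10 ld.MEM  RAW r4
c7: i11 sll.ALU  tail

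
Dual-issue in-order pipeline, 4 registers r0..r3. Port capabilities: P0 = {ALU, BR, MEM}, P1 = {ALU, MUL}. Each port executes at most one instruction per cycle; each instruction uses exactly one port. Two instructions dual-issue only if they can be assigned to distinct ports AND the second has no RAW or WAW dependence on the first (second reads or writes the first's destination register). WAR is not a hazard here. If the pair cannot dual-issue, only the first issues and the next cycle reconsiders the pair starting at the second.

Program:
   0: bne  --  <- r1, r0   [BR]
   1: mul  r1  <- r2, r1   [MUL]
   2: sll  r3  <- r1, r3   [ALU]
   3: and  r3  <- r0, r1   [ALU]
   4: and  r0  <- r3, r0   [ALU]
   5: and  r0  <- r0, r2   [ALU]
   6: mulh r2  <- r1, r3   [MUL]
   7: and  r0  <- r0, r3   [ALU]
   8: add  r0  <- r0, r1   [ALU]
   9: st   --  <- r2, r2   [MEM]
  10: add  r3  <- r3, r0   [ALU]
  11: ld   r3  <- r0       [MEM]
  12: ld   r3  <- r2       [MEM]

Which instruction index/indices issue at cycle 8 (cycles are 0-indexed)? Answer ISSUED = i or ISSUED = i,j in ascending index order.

ISSUED = 11

t=0 i0,i1:bne.BR mul.MUL ; 2-wide
t=1 i2:sll.ALU ; WAW r3
t=2 i3:and.ALU ; RAW r3
t=3 i4:and.ALU ; RAW+WAW r0
t=4 i5,i6:and.ALU mulh.MUL ; 2-wide
t=5 i7:and.ALU ; RAW+WAW r0
t=6 i8,i9:add.ALU st.MEM ; 2-wide
t=7 i10:add.ALU ; WAW r3
t=8 i11:ld.MEM ; no-port MEM/MEM
t=9 i12:ld.MEM ; tail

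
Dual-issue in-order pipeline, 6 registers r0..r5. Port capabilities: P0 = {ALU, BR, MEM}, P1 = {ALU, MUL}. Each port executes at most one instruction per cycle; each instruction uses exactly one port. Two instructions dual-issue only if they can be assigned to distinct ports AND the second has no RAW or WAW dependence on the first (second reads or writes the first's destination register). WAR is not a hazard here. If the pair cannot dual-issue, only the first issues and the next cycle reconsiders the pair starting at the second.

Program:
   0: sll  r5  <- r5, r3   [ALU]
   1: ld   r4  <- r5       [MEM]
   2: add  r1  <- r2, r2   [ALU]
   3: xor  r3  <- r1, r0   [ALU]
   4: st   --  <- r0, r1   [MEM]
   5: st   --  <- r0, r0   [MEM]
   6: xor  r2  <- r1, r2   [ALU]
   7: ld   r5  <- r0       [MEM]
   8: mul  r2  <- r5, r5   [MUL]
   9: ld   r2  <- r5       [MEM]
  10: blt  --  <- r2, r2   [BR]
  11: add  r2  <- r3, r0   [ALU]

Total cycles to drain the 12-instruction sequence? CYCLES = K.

CYCLES = 8

t=0 i0:sll ; RAW r5
t=1 i1+i2:ld add ; dual
t=2 i3+i4:xor st ; dual
t=3 i5+i6:st xor ; dual
t=4 i7:ld ; RAW r5
t=5 i8:mul ; WAW r2
t=6 i9:ld ; no-port MEM/BR
t=7 i10+i11:blt add ; dual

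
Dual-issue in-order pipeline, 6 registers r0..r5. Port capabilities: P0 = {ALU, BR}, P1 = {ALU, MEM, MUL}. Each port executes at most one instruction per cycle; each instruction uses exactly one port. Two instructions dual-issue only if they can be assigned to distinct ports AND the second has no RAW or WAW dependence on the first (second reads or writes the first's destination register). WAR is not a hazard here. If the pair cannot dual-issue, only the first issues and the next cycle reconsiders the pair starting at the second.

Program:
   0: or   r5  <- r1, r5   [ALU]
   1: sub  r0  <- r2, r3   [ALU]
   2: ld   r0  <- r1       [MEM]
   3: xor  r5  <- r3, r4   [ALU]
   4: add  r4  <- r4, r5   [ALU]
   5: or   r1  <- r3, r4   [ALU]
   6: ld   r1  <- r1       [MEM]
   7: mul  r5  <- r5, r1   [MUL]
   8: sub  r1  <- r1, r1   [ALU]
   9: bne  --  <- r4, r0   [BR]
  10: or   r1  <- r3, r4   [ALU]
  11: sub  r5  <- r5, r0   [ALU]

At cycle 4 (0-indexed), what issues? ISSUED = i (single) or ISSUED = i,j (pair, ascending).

ISSUED = 6

#0 head=0: or.ALU+sub.ALU i0/i1 2-wide
#1 head=2: ld.MEM+xor.ALU i2/i3 2-wide
#2 head=4: add.ALU i4 RAW r4
#3 head=5: or.ALU i5 RAW+WAW r1
#4 head=6: ld.MEM i6 no-port MEM/MUL
#5 head=7: mul.MUL+sub.ALU i7/i8 2-wide
#6 head=9: bne.BR+or.ALU i9/i10 2-wide
#7 head=11: sub.ALU i11 tail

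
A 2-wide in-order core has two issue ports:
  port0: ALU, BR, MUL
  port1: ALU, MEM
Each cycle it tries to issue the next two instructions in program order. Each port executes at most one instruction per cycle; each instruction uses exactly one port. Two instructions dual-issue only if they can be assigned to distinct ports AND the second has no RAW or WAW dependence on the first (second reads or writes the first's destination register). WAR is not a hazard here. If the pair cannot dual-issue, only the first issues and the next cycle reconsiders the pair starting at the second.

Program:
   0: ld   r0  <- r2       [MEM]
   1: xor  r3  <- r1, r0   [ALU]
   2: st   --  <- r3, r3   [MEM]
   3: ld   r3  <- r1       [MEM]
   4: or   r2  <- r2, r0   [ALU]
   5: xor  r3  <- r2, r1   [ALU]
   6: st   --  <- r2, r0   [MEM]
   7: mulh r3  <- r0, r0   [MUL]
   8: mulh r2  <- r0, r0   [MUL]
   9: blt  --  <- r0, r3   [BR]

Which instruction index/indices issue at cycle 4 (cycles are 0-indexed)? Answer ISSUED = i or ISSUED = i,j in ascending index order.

t=0 i0:ld ; RAW r0
t=1 i1:xor ; RAW r3
t=2 i2:st ; no-port MEM/MEM
t=3 i3+i4:ld/or ; 2-wide
t=4 i5+i6:xor/st ; 2-wide
t=5 i7:mulh ; no-port MUL/MUL
t=6 i8:mulh ; no-port MUL/BR
t=7 i9:blt ; tail

ISSUED = 5,6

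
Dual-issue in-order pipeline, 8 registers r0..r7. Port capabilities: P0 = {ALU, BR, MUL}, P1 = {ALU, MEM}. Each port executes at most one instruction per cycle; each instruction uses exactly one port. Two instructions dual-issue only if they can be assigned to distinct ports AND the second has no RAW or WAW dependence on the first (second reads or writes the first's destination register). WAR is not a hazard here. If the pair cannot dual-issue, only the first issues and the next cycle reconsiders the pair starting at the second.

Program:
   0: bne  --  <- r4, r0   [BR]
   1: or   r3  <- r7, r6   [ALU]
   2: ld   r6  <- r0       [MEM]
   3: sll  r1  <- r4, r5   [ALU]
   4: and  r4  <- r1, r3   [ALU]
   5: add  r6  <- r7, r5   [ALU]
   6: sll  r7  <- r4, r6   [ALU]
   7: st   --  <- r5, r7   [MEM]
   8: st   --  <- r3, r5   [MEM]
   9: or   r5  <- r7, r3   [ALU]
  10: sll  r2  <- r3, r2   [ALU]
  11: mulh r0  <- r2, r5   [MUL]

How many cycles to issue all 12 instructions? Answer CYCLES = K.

[0] i0+i1  bne.BR or.ALU  -- pair
[1] i2+i3  ld.MEM sll.ALU  -- pair
[2] i4+i5  and.ALU add.ALU  -- pair
[3] i6  sll.ALU  -- RAW r7
[4] i7  st.MEM  -- no-port MEM/MEM
[5] i8+i9  st.MEM or.ALU  -- pair
[6] i10  sll.ALU  -- RAW r2
[7] i11  mulh.MUL  -- tail

CYCLES = 8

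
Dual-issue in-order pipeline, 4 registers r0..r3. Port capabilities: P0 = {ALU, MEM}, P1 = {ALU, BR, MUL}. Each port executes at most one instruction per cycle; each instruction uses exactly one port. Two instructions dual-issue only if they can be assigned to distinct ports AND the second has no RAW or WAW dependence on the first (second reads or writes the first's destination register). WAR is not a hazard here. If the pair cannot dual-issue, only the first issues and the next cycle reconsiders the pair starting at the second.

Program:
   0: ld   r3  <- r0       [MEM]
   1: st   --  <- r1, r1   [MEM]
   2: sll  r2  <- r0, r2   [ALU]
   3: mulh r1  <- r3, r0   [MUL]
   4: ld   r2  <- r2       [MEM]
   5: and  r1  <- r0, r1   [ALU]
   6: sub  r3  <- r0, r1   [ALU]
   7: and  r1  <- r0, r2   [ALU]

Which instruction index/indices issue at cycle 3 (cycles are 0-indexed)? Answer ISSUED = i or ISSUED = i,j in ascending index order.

[0] i0  ld  -- no-port MEM/MEM
[1] i1/i2  st/sll  -- dual
[2] i3/i4  mulh/ld  -- dual
[3] i5  and  -- RAW r1
[4] i6/i7  sub/and  -- dual

ISSUED = 5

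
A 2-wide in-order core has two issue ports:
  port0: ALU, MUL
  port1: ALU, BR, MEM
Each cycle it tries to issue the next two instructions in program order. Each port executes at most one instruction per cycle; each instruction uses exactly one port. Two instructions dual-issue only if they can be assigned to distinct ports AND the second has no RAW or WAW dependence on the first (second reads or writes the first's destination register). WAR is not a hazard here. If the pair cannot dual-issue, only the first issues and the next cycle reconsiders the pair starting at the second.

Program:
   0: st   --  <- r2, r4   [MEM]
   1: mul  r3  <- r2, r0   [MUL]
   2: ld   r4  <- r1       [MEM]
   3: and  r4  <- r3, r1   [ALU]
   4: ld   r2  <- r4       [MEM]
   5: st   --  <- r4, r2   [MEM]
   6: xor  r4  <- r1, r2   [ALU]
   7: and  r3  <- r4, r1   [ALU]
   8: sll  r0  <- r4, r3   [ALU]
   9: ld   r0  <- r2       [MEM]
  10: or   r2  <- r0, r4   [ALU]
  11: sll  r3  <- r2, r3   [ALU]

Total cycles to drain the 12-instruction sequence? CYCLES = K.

#0 head=0: st mul i0&i1 dual
#1 head=2: ld i2 WAW r4
#2 head=3: and i3 RAW r4
#3 head=4: ld i4 no-port MEM/MEM
#4 head=5: st xor i5&i6 dual
#5 head=7: and i7 RAW r3
#6 head=8: sll i8 WAW r0
#7 head=9: ld i9 RAW r0
#8 head=10: or i10 RAW r2
#9 head=11: sll i11 tail

CYCLES = 10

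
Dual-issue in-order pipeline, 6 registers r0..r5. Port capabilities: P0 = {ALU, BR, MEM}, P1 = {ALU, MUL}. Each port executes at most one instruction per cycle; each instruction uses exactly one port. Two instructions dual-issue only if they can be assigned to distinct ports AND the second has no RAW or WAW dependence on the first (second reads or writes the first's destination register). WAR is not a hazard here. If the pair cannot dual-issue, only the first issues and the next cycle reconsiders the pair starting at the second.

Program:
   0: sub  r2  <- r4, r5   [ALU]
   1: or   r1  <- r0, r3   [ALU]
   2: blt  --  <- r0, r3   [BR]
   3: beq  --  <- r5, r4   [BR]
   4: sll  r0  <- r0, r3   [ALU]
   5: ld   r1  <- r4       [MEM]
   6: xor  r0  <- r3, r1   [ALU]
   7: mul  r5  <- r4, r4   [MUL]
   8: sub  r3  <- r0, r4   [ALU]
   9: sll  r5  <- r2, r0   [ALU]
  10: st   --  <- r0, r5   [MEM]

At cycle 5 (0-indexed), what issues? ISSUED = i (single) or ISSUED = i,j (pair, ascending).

  cy0 -> i0&i1 (sub.ALU;or.ALU) dual
  cy1 -> i2 (blt.BR) no-port BR/BR
  cy2 -> i3&i4 (beq.BR;sll.ALU) dual
  cy3 -> i5 (ld.MEM) RAW r1
  cy4 -> i6&i7 (xor.ALU;mul.MUL) dual
  cy5 -> i8&i9 (sub.ALU;sll.ALU) dual
  cy6 -> i10 (st.MEM) tail

ISSUED = 8,9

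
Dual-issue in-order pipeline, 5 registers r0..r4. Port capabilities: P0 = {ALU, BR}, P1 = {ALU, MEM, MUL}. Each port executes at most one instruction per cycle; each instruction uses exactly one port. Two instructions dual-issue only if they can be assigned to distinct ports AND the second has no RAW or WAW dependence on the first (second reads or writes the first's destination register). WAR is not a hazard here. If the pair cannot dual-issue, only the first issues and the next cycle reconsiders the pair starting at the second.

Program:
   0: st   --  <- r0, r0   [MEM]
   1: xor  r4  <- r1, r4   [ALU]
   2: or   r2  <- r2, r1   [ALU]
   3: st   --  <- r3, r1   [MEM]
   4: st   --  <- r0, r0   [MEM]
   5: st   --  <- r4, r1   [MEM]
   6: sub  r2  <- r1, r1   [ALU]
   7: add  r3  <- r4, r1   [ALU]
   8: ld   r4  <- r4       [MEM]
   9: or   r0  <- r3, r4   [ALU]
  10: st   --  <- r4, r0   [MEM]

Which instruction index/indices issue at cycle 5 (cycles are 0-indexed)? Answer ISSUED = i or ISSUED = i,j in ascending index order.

ISSUED = 9

  cy0 -> i0/i1 (st+xor) 2-wide
  cy1 -> i2/i3 (or+st) 2-wide
  cy2 -> i4 (st) no-port MEM/MEM
  cy3 -> i5/i6 (st+sub) 2-wide
  cy4 -> i7/i8 (add+ld) 2-wide
  cy5 -> i9 (or) RAW r0
  cy6 -> i10 (st) tail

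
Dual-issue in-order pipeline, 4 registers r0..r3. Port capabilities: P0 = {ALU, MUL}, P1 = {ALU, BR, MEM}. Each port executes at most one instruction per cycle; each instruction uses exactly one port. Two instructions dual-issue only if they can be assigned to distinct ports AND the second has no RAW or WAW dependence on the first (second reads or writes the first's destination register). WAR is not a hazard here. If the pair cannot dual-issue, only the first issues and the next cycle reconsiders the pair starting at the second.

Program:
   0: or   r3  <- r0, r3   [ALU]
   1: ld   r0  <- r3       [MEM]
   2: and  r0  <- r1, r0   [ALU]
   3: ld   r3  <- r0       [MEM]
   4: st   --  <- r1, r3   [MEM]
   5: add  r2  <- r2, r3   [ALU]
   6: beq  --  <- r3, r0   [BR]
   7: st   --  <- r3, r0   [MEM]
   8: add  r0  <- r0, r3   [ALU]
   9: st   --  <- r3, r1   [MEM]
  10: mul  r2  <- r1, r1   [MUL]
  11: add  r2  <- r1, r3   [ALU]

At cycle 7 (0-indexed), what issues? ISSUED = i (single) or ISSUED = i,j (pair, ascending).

t=0 i0:or.ALU ; RAW r3
t=1 i1:ld.MEM ; RAW+WAW r0
t=2 i2:and.ALU ; RAW r0
t=3 i3:ld.MEM ; no-port MEM/MEM
t=4 i4/i5:st.MEM;add.ALU ; pair
t=5 i6:beq.BR ; no-port BR/MEM
t=6 i7/i8:st.MEM;add.ALU ; pair
t=7 i9/i10:st.MEM;mul.MUL ; pair
t=8 i11:add.ALU ; tail

ISSUED = 9,10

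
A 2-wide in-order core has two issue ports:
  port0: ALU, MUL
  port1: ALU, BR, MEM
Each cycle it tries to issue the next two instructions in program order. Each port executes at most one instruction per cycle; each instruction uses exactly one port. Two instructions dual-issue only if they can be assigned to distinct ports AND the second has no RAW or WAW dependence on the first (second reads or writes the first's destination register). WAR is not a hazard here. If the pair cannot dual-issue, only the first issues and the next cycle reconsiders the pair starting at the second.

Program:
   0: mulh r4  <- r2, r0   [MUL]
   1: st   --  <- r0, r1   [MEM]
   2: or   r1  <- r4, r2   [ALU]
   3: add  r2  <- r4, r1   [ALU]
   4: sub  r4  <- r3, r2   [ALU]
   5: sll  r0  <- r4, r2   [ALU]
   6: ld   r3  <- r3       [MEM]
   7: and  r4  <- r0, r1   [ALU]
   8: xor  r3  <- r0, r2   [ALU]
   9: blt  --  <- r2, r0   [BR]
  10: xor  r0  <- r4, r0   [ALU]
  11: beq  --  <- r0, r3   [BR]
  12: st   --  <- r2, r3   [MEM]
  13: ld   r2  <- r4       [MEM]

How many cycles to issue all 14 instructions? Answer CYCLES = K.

CYCLES = 10

  cy0 -> i0&i1 (mulh st) pair
  cy1 -> i2 (or) RAW r1
  cy2 -> i3 (add) RAW r2
  cy3 -> i4 (sub) RAW r4
  cy4 -> i5&i6 (sll ld) pair
  cy5 -> i7&i8 (and xor) pair
  cy6 -> i9&i10 (blt xor) pair
  cy7 -> i11 (beq) no-port BR/MEM
  cy8 -> i12 (st) no-port MEM/MEM
  cy9 -> i13 (ld) tail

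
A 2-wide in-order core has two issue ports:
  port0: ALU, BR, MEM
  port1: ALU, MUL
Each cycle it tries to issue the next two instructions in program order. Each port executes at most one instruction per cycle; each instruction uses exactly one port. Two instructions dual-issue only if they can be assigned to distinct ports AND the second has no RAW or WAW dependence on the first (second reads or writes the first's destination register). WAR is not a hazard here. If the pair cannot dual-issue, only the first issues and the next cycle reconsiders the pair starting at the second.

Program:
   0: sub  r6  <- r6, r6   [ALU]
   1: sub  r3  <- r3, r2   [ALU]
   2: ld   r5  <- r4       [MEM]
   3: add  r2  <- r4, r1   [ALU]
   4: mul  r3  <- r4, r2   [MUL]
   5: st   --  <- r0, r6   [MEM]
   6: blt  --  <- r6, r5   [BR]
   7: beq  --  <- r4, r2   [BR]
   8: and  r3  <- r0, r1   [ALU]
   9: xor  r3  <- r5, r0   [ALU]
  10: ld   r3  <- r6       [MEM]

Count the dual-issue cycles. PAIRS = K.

PAIRS = 4

0. sub sub @i0,i1  | dual
1. ld add @i2,i3  | dual
2. mul st @i4,i5  | dual
3. blt @i6  | no-port BR/BR
4. beq and @i7,i8  | dual
5. xor @i9  | WAW r3
6. ld @i10  | tail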